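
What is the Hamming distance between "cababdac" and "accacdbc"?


Comparing "cababdac" and "accacdbc" position by position:
  Position 0: 'c' vs 'a' => differ
  Position 1: 'a' vs 'c' => differ
  Position 2: 'b' vs 'c' => differ
  Position 3: 'a' vs 'a' => same
  Position 4: 'b' vs 'c' => differ
  Position 5: 'd' vs 'd' => same
  Position 6: 'a' vs 'b' => differ
  Position 7: 'c' vs 'c' => same
Total differences (Hamming distance): 5

5


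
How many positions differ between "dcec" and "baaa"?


Comparing "dcec" and "baaa" position by position:
  Position 0: 'd' vs 'b' => DIFFER
  Position 1: 'c' vs 'a' => DIFFER
  Position 2: 'e' vs 'a' => DIFFER
  Position 3: 'c' vs 'a' => DIFFER
Positions that differ: 4

4


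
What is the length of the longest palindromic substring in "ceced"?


Input: "ceced"
Checking substrings for palindromes:
  [0:3] "cec" (len 3) => palindrome
  [1:4] "ece" (len 3) => palindrome
Longest palindromic substring: "cec" with length 3

3


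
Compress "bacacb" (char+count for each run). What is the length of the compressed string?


Input: bacacb
Runs:
  'b' x 1 => "b1"
  'a' x 1 => "a1"
  'c' x 1 => "c1"
  'a' x 1 => "a1"
  'c' x 1 => "c1"
  'b' x 1 => "b1"
Compressed: "b1a1c1a1c1b1"
Compressed length: 12

12


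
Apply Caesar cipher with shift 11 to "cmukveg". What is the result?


Caesar cipher: shift "cmukveg" by 11
  'c' (pos 2) + 11 = pos 13 = 'n'
  'm' (pos 12) + 11 = pos 23 = 'x'
  'u' (pos 20) + 11 = pos 5 = 'f'
  'k' (pos 10) + 11 = pos 21 = 'v'
  'v' (pos 21) + 11 = pos 6 = 'g'
  'e' (pos 4) + 11 = pos 15 = 'p'
  'g' (pos 6) + 11 = pos 17 = 'r'
Result: nxfvgpr

nxfvgpr


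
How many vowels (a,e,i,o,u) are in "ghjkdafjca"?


Input: ghjkdafjca
Checking each character:
  'g' at position 0: consonant
  'h' at position 1: consonant
  'j' at position 2: consonant
  'k' at position 3: consonant
  'd' at position 4: consonant
  'a' at position 5: vowel (running total: 1)
  'f' at position 6: consonant
  'j' at position 7: consonant
  'c' at position 8: consonant
  'a' at position 9: vowel (running total: 2)
Total vowels: 2

2


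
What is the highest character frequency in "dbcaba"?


Input: dbcaba
Character counts:
  'a': 2
  'b': 2
  'c': 1
  'd': 1
Maximum frequency: 2

2


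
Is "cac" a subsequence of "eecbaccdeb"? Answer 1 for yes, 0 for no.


Check if "cac" is a subsequence of "eecbaccdeb"
Greedy scan:
  Position 0 ('e'): no match needed
  Position 1 ('e'): no match needed
  Position 2 ('c'): matches sub[0] = 'c'
  Position 3 ('b'): no match needed
  Position 4 ('a'): matches sub[1] = 'a'
  Position 5 ('c'): matches sub[2] = 'c'
  Position 6 ('c'): no match needed
  Position 7 ('d'): no match needed
  Position 8 ('e'): no match needed
  Position 9 ('b'): no match needed
All 3 characters matched => is a subsequence

1


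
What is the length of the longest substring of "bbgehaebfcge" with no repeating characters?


Input: "bbgehaebfcge"
Sliding window (track last position of each char):
  Position 0 ('b'): window [0,0] length 1 -- new best
  Position 1 ('b'): repeat (last at 0), move window start to 1
  Position 1 ('b'): window [1,1] length 1
  Position 2 ('g'): window [1,2] length 2 -- new best
  Position 3 ('e'): window [1,3] length 3 -- new best
  Position 4 ('h'): window [1,4] length 4 -- new best
  Position 5 ('a'): window [1,5] length 5 -- new best
  Position 6 ('e'): repeat (last at 3), move window start to 4
  Position 6 ('e'): window [4,6] length 3
  Position 7 ('b'): window [4,7] length 4
  Position 8 ('f'): window [4,8] length 5
  Position 9 ('c'): window [4,9] length 6 -- new best
  Position 10 ('g'): window [4,10] length 7 -- new best
  Position 11 ('e'): repeat (last at 6), move window start to 7
  Position 11 ('e'): window [7,11] length 5
Longest substring with no repeats: "haebfcg" with length 7

7


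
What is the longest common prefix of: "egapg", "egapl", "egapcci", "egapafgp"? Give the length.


Words: egapg, egapl, egapcci, egapafgp
  Position 0: all 'e' => match
  Position 1: all 'g' => match
  Position 2: all 'a' => match
  Position 3: all 'p' => match
  Position 4: ('g', 'l', 'c', 'a') => mismatch, stop
LCP = "egap" (length 4)

4


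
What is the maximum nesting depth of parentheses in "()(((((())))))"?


Input: "()(((((())))))"
Tracking depth:
  Position 0 '(': depth becomes 1
  Position 1 ')': depth becomes 0
  Position 2 '(': depth becomes 1
  Position 3 '(': depth becomes 2
  Position 4 '(': depth becomes 3
  Position 5 '(': depth becomes 4
  Position 6 '(': depth becomes 5
  Position 7 '(': depth becomes 6
  Position 8 ')': depth becomes 5
  Position 9 ')': depth becomes 4
  Position 10 ')': depth becomes 3
  Position 11 ')': depth becomes 2
  Position 12 ')': depth becomes 1
  Position 13 ')': depth becomes 0
Maximum depth reached: 6

6


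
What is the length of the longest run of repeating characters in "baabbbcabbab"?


Input: "baabbbcabbab"
Scanning for longest run:
  Position 1 ('a'): new char, reset run to 1
  Position 2 ('a'): continues run of 'a', length=2
  Position 3 ('b'): new char, reset run to 1
  Position 4 ('b'): continues run of 'b', length=2
  Position 5 ('b'): continues run of 'b', length=3
  Position 6 ('c'): new char, reset run to 1
  Position 7 ('a'): new char, reset run to 1
  Position 8 ('b'): new char, reset run to 1
  Position 9 ('b'): continues run of 'b', length=2
  Position 10 ('a'): new char, reset run to 1
  Position 11 ('b'): new char, reset run to 1
Longest run: 'b' with length 3

3


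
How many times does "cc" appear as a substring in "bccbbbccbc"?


Searching for "cc" in "bccbbbccbc"
Scanning each position:
  Position 0: "bc" => no
  Position 1: "cc" => MATCH
  Position 2: "cb" => no
  Position 3: "bb" => no
  Position 4: "bb" => no
  Position 5: "bc" => no
  Position 6: "cc" => MATCH
  Position 7: "cb" => no
  Position 8: "bc" => no
Total occurrences: 2

2


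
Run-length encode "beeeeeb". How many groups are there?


Input: beeeeeb
Scanning for consecutive runs:
  Group 1: 'b' x 1 (positions 0-0)
  Group 2: 'e' x 5 (positions 1-5)
  Group 3: 'b' x 1 (positions 6-6)
Total groups: 3

3


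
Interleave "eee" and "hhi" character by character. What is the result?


Interleaving "eee" and "hhi":
  Position 0: 'e' from first, 'h' from second => "eh"
  Position 1: 'e' from first, 'h' from second => "eh"
  Position 2: 'e' from first, 'i' from second => "ei"
Result: ehehei

ehehei


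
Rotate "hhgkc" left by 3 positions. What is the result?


Input: "hhgkc", rotate left by 3
First 3 characters: "hhg"
Remaining characters: "kc"
Concatenate remaining + first: "kc" + "hhg" = "kchhg"

kchhg


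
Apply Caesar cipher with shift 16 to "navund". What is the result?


Caesar cipher: shift "navund" by 16
  'n' (pos 13) + 16 = pos 3 = 'd'
  'a' (pos 0) + 16 = pos 16 = 'q'
  'v' (pos 21) + 16 = pos 11 = 'l'
  'u' (pos 20) + 16 = pos 10 = 'k'
  'n' (pos 13) + 16 = pos 3 = 'd'
  'd' (pos 3) + 16 = pos 19 = 't'
Result: dqlkdt

dqlkdt


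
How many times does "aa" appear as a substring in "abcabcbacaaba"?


Searching for "aa" in "abcabcbacaaba"
Scanning each position:
  Position 0: "ab" => no
  Position 1: "bc" => no
  Position 2: "ca" => no
  Position 3: "ab" => no
  Position 4: "bc" => no
  Position 5: "cb" => no
  Position 6: "ba" => no
  Position 7: "ac" => no
  Position 8: "ca" => no
  Position 9: "aa" => MATCH
  Position 10: "ab" => no
  Position 11: "ba" => no
Total occurrences: 1

1


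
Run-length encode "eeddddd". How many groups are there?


Input: eeddddd
Scanning for consecutive runs:
  Group 1: 'e' x 2 (positions 0-1)
  Group 2: 'd' x 5 (positions 2-6)
Total groups: 2

2


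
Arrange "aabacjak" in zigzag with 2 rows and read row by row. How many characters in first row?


Zigzag "aabacjak" into 2 rows:
Placing characters:
  'a' => row 0
  'a' => row 1
  'b' => row 0
  'a' => row 1
  'c' => row 0
  'j' => row 1
  'a' => row 0
  'k' => row 1
Rows:
  Row 0: "abca"
  Row 1: "aajk"
First row length: 4

4


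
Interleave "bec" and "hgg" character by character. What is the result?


Interleaving "bec" and "hgg":
  Position 0: 'b' from first, 'h' from second => "bh"
  Position 1: 'e' from first, 'g' from second => "eg"
  Position 2: 'c' from first, 'g' from second => "cg"
Result: bhegcg

bhegcg


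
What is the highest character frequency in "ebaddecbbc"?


Input: ebaddecbbc
Character counts:
  'a': 1
  'b': 3
  'c': 2
  'd': 2
  'e': 2
Maximum frequency: 3

3


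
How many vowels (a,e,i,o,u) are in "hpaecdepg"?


Input: hpaecdepg
Checking each character:
  'h' at position 0: consonant
  'p' at position 1: consonant
  'a' at position 2: vowel (running total: 1)
  'e' at position 3: vowel (running total: 2)
  'c' at position 4: consonant
  'd' at position 5: consonant
  'e' at position 6: vowel (running total: 3)
  'p' at position 7: consonant
  'g' at position 8: consonant
Total vowels: 3

3


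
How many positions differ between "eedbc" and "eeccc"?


Comparing "eedbc" and "eeccc" position by position:
  Position 0: 'e' vs 'e' => same
  Position 1: 'e' vs 'e' => same
  Position 2: 'd' vs 'c' => DIFFER
  Position 3: 'b' vs 'c' => DIFFER
  Position 4: 'c' vs 'c' => same
Positions that differ: 2

2


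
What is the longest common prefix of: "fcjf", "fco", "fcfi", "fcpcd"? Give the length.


Words: fcjf, fco, fcfi, fcpcd
  Position 0: all 'f' => match
  Position 1: all 'c' => match
  Position 2: ('j', 'o', 'f', 'p') => mismatch, stop
LCP = "fc" (length 2)

2


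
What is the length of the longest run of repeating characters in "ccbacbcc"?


Input: "ccbacbcc"
Scanning for longest run:
  Position 1 ('c'): continues run of 'c', length=2
  Position 2 ('b'): new char, reset run to 1
  Position 3 ('a'): new char, reset run to 1
  Position 4 ('c'): new char, reset run to 1
  Position 5 ('b'): new char, reset run to 1
  Position 6 ('c'): new char, reset run to 1
  Position 7 ('c'): continues run of 'c', length=2
Longest run: 'c' with length 2

2


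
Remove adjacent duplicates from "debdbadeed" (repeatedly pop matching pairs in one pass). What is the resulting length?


Input: debdbadeed
Stack-based adjacent duplicate removal:
  Read 'd': push. Stack: d
  Read 'e': push. Stack: de
  Read 'b': push. Stack: deb
  Read 'd': push. Stack: debd
  Read 'b': push. Stack: debdb
  Read 'a': push. Stack: debdba
  Read 'd': push. Stack: debdbad
  Read 'e': push. Stack: debdbade
  Read 'e': matches stack top 'e' => pop. Stack: debdbad
  Read 'd': matches stack top 'd' => pop. Stack: debdba
Final stack: "debdba" (length 6)

6


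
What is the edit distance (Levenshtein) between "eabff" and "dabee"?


Computing edit distance: "eabff" -> "dabee"
DP table:
           d    a    b    e    e
      0    1    2    3    4    5
  e   1    1    2    3    3    4
  a   2    2    1    2    3    4
  b   3    3    2    1    2    3
  f   4    4    3    2    2    3
  f   5    5    4    3    3    3
Edit distance = dp[5][5] = 3

3


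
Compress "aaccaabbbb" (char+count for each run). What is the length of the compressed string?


Input: aaccaabbbb
Runs:
  'a' x 2 => "a2"
  'c' x 2 => "c2"
  'a' x 2 => "a2"
  'b' x 4 => "b4"
Compressed: "a2c2a2b4"
Compressed length: 8

8


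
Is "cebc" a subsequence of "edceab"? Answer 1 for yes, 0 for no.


Check if "cebc" is a subsequence of "edceab"
Greedy scan:
  Position 0 ('e'): no match needed
  Position 1 ('d'): no match needed
  Position 2 ('c'): matches sub[0] = 'c'
  Position 3 ('e'): matches sub[1] = 'e'
  Position 4 ('a'): no match needed
  Position 5 ('b'): matches sub[2] = 'b'
Only matched 3/4 characters => not a subsequence

0


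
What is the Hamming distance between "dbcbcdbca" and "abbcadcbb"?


Comparing "dbcbcdbca" and "abbcadcbb" position by position:
  Position 0: 'd' vs 'a' => differ
  Position 1: 'b' vs 'b' => same
  Position 2: 'c' vs 'b' => differ
  Position 3: 'b' vs 'c' => differ
  Position 4: 'c' vs 'a' => differ
  Position 5: 'd' vs 'd' => same
  Position 6: 'b' vs 'c' => differ
  Position 7: 'c' vs 'b' => differ
  Position 8: 'a' vs 'b' => differ
Total differences (Hamming distance): 7

7


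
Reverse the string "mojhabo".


Input: mojhabo
Reading characters right to left:
  Position 6: 'o'
  Position 5: 'b'
  Position 4: 'a'
  Position 3: 'h'
  Position 2: 'j'
  Position 1: 'o'
  Position 0: 'm'
Reversed: obahjom

obahjom


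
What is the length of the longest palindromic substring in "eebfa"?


Input: "eebfa"
Checking substrings for palindromes:
  [0:2] "ee" (len 2) => palindrome
Longest palindromic substring: "ee" with length 2

2


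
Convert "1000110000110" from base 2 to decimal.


Input: "1000110000110" in base 2
Positional expansion:
  Digit '1' (value 1) x 2^12 = 4096
  Digit '0' (value 0) x 2^11 = 0
  Digit '0' (value 0) x 2^10 = 0
  Digit '0' (value 0) x 2^9 = 0
  Digit '1' (value 1) x 2^8 = 256
  Digit '1' (value 1) x 2^7 = 128
  Digit '0' (value 0) x 2^6 = 0
  Digit '0' (value 0) x 2^5 = 0
  Digit '0' (value 0) x 2^4 = 0
  Digit '0' (value 0) x 2^3 = 0
  Digit '1' (value 1) x 2^2 = 4
  Digit '1' (value 1) x 2^1 = 2
  Digit '0' (value 0) x 2^0 = 0
Sum = 4486

4486


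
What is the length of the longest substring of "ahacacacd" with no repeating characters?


Input: "ahacacacd"
Sliding window (track last position of each char):
  Position 0 ('a'): window [0,0] length 1 -- new best
  Position 1 ('h'): window [0,1] length 2 -- new best
  Position 2 ('a'): repeat (last at 0), move window start to 1
  Position 2 ('a'): window [1,2] length 2
  Position 3 ('c'): window [1,3] length 3 -- new best
  Position 4 ('a'): repeat (last at 2), move window start to 3
  Position 4 ('a'): window [3,4] length 2
  Position 5 ('c'): repeat (last at 3), move window start to 4
  Position 5 ('c'): window [4,5] length 2
  Position 6 ('a'): repeat (last at 4), move window start to 5
  Position 6 ('a'): window [5,6] length 2
  Position 7 ('c'): repeat (last at 5), move window start to 6
  Position 7 ('c'): window [6,7] length 2
  Position 8 ('d'): window [6,8] length 3
Longest substring with no repeats: "hac" with length 3

3


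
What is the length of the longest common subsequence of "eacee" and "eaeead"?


LCS of "eacee" and "eaeead"
DP table:
           e    a    e    e    a    d
      0    0    0    0    0    0    0
  e   0    1    1    1    1    1    1
  a   0    1    2    2    2    2    2
  c   0    1    2    2    2    2    2
  e   0    1    2    3    3    3    3
  e   0    1    2    3    4    4    4
LCS length = dp[5][6] = 4

4


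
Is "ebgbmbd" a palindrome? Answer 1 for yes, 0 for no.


Input: ebgbmbd
Reversed: dbmbgbe
  Compare pos 0 ('e') with pos 6 ('d'): MISMATCH
  Compare pos 1 ('b') with pos 5 ('b'): match
  Compare pos 2 ('g') with pos 4 ('m'): MISMATCH
Result: not a palindrome

0


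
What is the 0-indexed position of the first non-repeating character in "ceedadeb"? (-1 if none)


Input: ceedadeb
Character frequencies:
  'a': 1
  'b': 1
  'c': 1
  'd': 2
  'e': 3
Scanning left to right for freq == 1:
  Position 0 ('c'): unique! => answer = 0

0


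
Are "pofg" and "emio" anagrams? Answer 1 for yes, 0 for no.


Strings: "pofg", "emio"
Sorted first:  fgop
Sorted second: eimo
Differ at position 0: 'f' vs 'e' => not anagrams

0


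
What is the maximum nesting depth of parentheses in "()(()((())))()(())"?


Input: "()(()((())))()(())"
Tracking depth:
  Position 0 '(': depth becomes 1
  Position 1 ')': depth becomes 0
  Position 2 '(': depth becomes 1
  Position 3 '(': depth becomes 2
  Position 4 ')': depth becomes 1
  Position 5 '(': depth becomes 2
  Position 6 '(': depth becomes 3
  Position 7 '(': depth becomes 4
  Position 8 ')': depth becomes 3
  Position 9 ')': depth becomes 2
  Position 10 ')': depth becomes 1
  Position 11 ')': depth becomes 0
  Position 12 '(': depth becomes 1
  Position 13 ')': depth becomes 0
  Position 14 '(': depth becomes 1
  Position 15 '(': depth becomes 2
  Position 16 ')': depth becomes 1
  Position 17 ')': depth becomes 0
Maximum depth reached: 4

4


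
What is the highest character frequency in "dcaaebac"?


Input: dcaaebac
Character counts:
  'a': 3
  'b': 1
  'c': 2
  'd': 1
  'e': 1
Maximum frequency: 3

3


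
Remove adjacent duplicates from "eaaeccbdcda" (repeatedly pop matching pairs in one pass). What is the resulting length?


Input: eaaeccbdcda
Stack-based adjacent duplicate removal:
  Read 'e': push. Stack: e
  Read 'a': push. Stack: ea
  Read 'a': matches stack top 'a' => pop. Stack: e
  Read 'e': matches stack top 'e' => pop. Stack: (empty)
  Read 'c': push. Stack: c
  Read 'c': matches stack top 'c' => pop. Stack: (empty)
  Read 'b': push. Stack: b
  Read 'd': push. Stack: bd
  Read 'c': push. Stack: bdc
  Read 'd': push. Stack: bdcd
  Read 'a': push. Stack: bdcda
Final stack: "bdcda" (length 5)

5


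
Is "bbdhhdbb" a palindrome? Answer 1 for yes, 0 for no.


Input: bbdhhdbb
Reversed: bbdhhdbb
  Compare pos 0 ('b') with pos 7 ('b'): match
  Compare pos 1 ('b') with pos 6 ('b'): match
  Compare pos 2 ('d') with pos 5 ('d'): match
  Compare pos 3 ('h') with pos 4 ('h'): match
Result: palindrome

1


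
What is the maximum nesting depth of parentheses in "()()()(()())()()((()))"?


Input: "()()()(()())()()((()))"
Tracking depth:
  Position 0 '(': depth becomes 1
  Position 1 ')': depth becomes 0
  Position 2 '(': depth becomes 1
  Position 3 ')': depth becomes 0
  Position 4 '(': depth becomes 1
  Position 5 ')': depth becomes 0
  Position 6 '(': depth becomes 1
  Position 7 '(': depth becomes 2
  Position 8 ')': depth becomes 1
  Position 9 '(': depth becomes 2
  Position 10 ')': depth becomes 1
  Position 11 ')': depth becomes 0
  Position 12 '(': depth becomes 1
  Position 13 ')': depth becomes 0
  Position 14 '(': depth becomes 1
  Position 15 ')': depth becomes 0
  Position 16 '(': depth becomes 1
  Position 17 '(': depth becomes 2
  Position 18 '(': depth becomes 3
  Position 19 ')': depth becomes 2
  Position 20 ')': depth becomes 1
  Position 21 ')': depth becomes 0
Maximum depth reached: 3

3


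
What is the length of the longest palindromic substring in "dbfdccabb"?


Input: "dbfdccabb"
Checking substrings for palindromes:
  [4:6] "cc" (len 2) => palindrome
  [7:9] "bb" (len 2) => palindrome
Longest palindromic substring: "cc" with length 2

2


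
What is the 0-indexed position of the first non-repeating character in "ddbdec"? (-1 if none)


Input: ddbdec
Character frequencies:
  'b': 1
  'c': 1
  'd': 3
  'e': 1
Scanning left to right for freq == 1:
  Position 0 ('d'): freq=3, skip
  Position 1 ('d'): freq=3, skip
  Position 2 ('b'): unique! => answer = 2

2


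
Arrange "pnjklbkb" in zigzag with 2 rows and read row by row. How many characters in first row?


Zigzag "pnjklbkb" into 2 rows:
Placing characters:
  'p' => row 0
  'n' => row 1
  'j' => row 0
  'k' => row 1
  'l' => row 0
  'b' => row 1
  'k' => row 0
  'b' => row 1
Rows:
  Row 0: "pjlk"
  Row 1: "nkbb"
First row length: 4

4


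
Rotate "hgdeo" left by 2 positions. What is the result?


Input: "hgdeo", rotate left by 2
First 2 characters: "hg"
Remaining characters: "deo"
Concatenate remaining + first: "deo" + "hg" = "deohg"

deohg


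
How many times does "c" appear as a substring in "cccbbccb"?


Searching for "c" in "cccbbccb"
Scanning each position:
  Position 0: "c" => MATCH
  Position 1: "c" => MATCH
  Position 2: "c" => MATCH
  Position 3: "b" => no
  Position 4: "b" => no
  Position 5: "c" => MATCH
  Position 6: "c" => MATCH
  Position 7: "b" => no
Total occurrences: 5

5


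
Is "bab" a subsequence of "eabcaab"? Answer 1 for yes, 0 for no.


Check if "bab" is a subsequence of "eabcaab"
Greedy scan:
  Position 0 ('e'): no match needed
  Position 1 ('a'): no match needed
  Position 2 ('b'): matches sub[0] = 'b'
  Position 3 ('c'): no match needed
  Position 4 ('a'): matches sub[1] = 'a'
  Position 5 ('a'): no match needed
  Position 6 ('b'): matches sub[2] = 'b'
All 3 characters matched => is a subsequence

1


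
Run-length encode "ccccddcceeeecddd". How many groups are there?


Input: ccccddcceeeecddd
Scanning for consecutive runs:
  Group 1: 'c' x 4 (positions 0-3)
  Group 2: 'd' x 2 (positions 4-5)
  Group 3: 'c' x 2 (positions 6-7)
  Group 4: 'e' x 4 (positions 8-11)
  Group 5: 'c' x 1 (positions 12-12)
  Group 6: 'd' x 3 (positions 13-15)
Total groups: 6

6


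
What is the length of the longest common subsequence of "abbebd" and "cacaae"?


LCS of "abbebd" and "cacaae"
DP table:
           c    a    c    a    a    e
      0    0    0    0    0    0    0
  a   0    0    1    1    1    1    1
  b   0    0    1    1    1    1    1
  b   0    0    1    1    1    1    1
  e   0    0    1    1    1    1    2
  b   0    0    1    1    1    1    2
  d   0    0    1    1    1    1    2
LCS length = dp[6][6] = 2

2


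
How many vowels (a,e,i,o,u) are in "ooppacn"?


Input: ooppacn
Checking each character:
  'o' at position 0: vowel (running total: 1)
  'o' at position 1: vowel (running total: 2)
  'p' at position 2: consonant
  'p' at position 3: consonant
  'a' at position 4: vowel (running total: 3)
  'c' at position 5: consonant
  'n' at position 6: consonant
Total vowels: 3

3


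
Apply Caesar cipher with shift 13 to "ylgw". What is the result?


Caesar cipher: shift "ylgw" by 13
  'y' (pos 24) + 13 = pos 11 = 'l'
  'l' (pos 11) + 13 = pos 24 = 'y'
  'g' (pos 6) + 13 = pos 19 = 't'
  'w' (pos 22) + 13 = pos 9 = 'j'
Result: lytj

lytj


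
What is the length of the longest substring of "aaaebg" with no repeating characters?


Input: "aaaebg"
Sliding window (track last position of each char):
  Position 0 ('a'): window [0,0] length 1 -- new best
  Position 1 ('a'): repeat (last at 0), move window start to 1
  Position 1 ('a'): window [1,1] length 1
  Position 2 ('a'): repeat (last at 1), move window start to 2
  Position 2 ('a'): window [2,2] length 1
  Position 3 ('e'): window [2,3] length 2 -- new best
  Position 4 ('b'): window [2,4] length 3 -- new best
  Position 5 ('g'): window [2,5] length 4 -- new best
Longest substring with no repeats: "aebg" with length 4

4


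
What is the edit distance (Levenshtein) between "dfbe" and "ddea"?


Computing edit distance: "dfbe" -> "ddea"
DP table:
           d    d    e    a
      0    1    2    3    4
  d   1    0    1    2    3
  f   2    1    1    2    3
  b   3    2    2    2    3
  e   4    3    3    2    3
Edit distance = dp[4][4] = 3

3


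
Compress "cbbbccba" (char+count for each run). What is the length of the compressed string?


Input: cbbbccba
Runs:
  'c' x 1 => "c1"
  'b' x 3 => "b3"
  'c' x 2 => "c2"
  'b' x 1 => "b1"
  'a' x 1 => "a1"
Compressed: "c1b3c2b1a1"
Compressed length: 10

10


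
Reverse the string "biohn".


Input: biohn
Reading characters right to left:
  Position 4: 'n'
  Position 3: 'h'
  Position 2: 'o'
  Position 1: 'i'
  Position 0: 'b'
Reversed: nhoib

nhoib


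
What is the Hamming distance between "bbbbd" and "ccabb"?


Comparing "bbbbd" and "ccabb" position by position:
  Position 0: 'b' vs 'c' => differ
  Position 1: 'b' vs 'c' => differ
  Position 2: 'b' vs 'a' => differ
  Position 3: 'b' vs 'b' => same
  Position 4: 'd' vs 'b' => differ
Total differences (Hamming distance): 4

4


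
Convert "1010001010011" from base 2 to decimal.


Input: "1010001010011" in base 2
Positional expansion:
  Digit '1' (value 1) x 2^12 = 4096
  Digit '0' (value 0) x 2^11 = 0
  Digit '1' (value 1) x 2^10 = 1024
  Digit '0' (value 0) x 2^9 = 0
  Digit '0' (value 0) x 2^8 = 0
  Digit '0' (value 0) x 2^7 = 0
  Digit '1' (value 1) x 2^6 = 64
  Digit '0' (value 0) x 2^5 = 0
  Digit '1' (value 1) x 2^4 = 16
  Digit '0' (value 0) x 2^3 = 0
  Digit '0' (value 0) x 2^2 = 0
  Digit '1' (value 1) x 2^1 = 2
  Digit '1' (value 1) x 2^0 = 1
Sum = 5203

5203


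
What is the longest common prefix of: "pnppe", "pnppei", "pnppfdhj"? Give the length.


Words: pnppe, pnppei, pnppfdhj
  Position 0: all 'p' => match
  Position 1: all 'n' => match
  Position 2: all 'p' => match
  Position 3: all 'p' => match
  Position 4: ('e', 'e', 'f') => mismatch, stop
LCP = "pnpp" (length 4)

4


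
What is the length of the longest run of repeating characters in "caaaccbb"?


Input: "caaaccbb"
Scanning for longest run:
  Position 1 ('a'): new char, reset run to 1
  Position 2 ('a'): continues run of 'a', length=2
  Position 3 ('a'): continues run of 'a', length=3
  Position 4 ('c'): new char, reset run to 1
  Position 5 ('c'): continues run of 'c', length=2
  Position 6 ('b'): new char, reset run to 1
  Position 7 ('b'): continues run of 'b', length=2
Longest run: 'a' with length 3

3


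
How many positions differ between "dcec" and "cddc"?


Comparing "dcec" and "cddc" position by position:
  Position 0: 'd' vs 'c' => DIFFER
  Position 1: 'c' vs 'd' => DIFFER
  Position 2: 'e' vs 'd' => DIFFER
  Position 3: 'c' vs 'c' => same
Positions that differ: 3

3


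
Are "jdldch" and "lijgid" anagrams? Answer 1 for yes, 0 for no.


Strings: "jdldch", "lijgid"
Sorted first:  cddhjl
Sorted second: dgiijl
Differ at position 0: 'c' vs 'd' => not anagrams

0


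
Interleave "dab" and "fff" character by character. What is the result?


Interleaving "dab" and "fff":
  Position 0: 'd' from first, 'f' from second => "df"
  Position 1: 'a' from first, 'f' from second => "af"
  Position 2: 'b' from first, 'f' from second => "bf"
Result: dfafbf

dfafbf


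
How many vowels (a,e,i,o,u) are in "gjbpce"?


Input: gjbpce
Checking each character:
  'g' at position 0: consonant
  'j' at position 1: consonant
  'b' at position 2: consonant
  'p' at position 3: consonant
  'c' at position 4: consonant
  'e' at position 5: vowel (running total: 1)
Total vowels: 1

1


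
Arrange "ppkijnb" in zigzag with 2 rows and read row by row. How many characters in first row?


Zigzag "ppkijnb" into 2 rows:
Placing characters:
  'p' => row 0
  'p' => row 1
  'k' => row 0
  'i' => row 1
  'j' => row 0
  'n' => row 1
  'b' => row 0
Rows:
  Row 0: "pkjb"
  Row 1: "pin"
First row length: 4

4


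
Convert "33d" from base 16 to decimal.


Input: "33d" in base 16
Positional expansion:
  Digit '3' (value 3) x 16^2 = 768
  Digit '3' (value 3) x 16^1 = 48
  Digit 'd' (value 13) x 16^0 = 13
Sum = 829

829


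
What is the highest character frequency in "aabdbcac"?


Input: aabdbcac
Character counts:
  'a': 3
  'b': 2
  'c': 2
  'd': 1
Maximum frequency: 3

3


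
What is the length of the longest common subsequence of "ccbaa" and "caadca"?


LCS of "ccbaa" and "caadca"
DP table:
           c    a    a    d    c    a
      0    0    0    0    0    0    0
  c   0    1    1    1    1    1    1
  c   0    1    1    1    1    2    2
  b   0    1    1    1    1    2    2
  a   0    1    2    2    2    2    3
  a   0    1    2    3    3    3    3
LCS length = dp[5][6] = 3

3


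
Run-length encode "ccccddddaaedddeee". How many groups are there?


Input: ccccddddaaedddeee
Scanning for consecutive runs:
  Group 1: 'c' x 4 (positions 0-3)
  Group 2: 'd' x 4 (positions 4-7)
  Group 3: 'a' x 2 (positions 8-9)
  Group 4: 'e' x 1 (positions 10-10)
  Group 5: 'd' x 3 (positions 11-13)
  Group 6: 'e' x 3 (positions 14-16)
Total groups: 6

6


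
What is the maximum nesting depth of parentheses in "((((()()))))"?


Input: "((((()()))))"
Tracking depth:
  Position 0 '(': depth becomes 1
  Position 1 '(': depth becomes 2
  Position 2 '(': depth becomes 3
  Position 3 '(': depth becomes 4
  Position 4 '(': depth becomes 5
  Position 5 ')': depth becomes 4
  Position 6 '(': depth becomes 5
  Position 7 ')': depth becomes 4
  Position 8 ')': depth becomes 3
  Position 9 ')': depth becomes 2
  Position 10 ')': depth becomes 1
  Position 11 ')': depth becomes 0
Maximum depth reached: 5

5


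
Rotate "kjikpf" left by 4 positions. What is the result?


Input: "kjikpf", rotate left by 4
First 4 characters: "kjik"
Remaining characters: "pf"
Concatenate remaining + first: "pf" + "kjik" = "pfkjik"

pfkjik


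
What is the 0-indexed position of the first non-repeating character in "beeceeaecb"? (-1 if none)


Input: beeceeaecb
Character frequencies:
  'a': 1
  'b': 2
  'c': 2
  'e': 5
Scanning left to right for freq == 1:
  Position 0 ('b'): freq=2, skip
  Position 1 ('e'): freq=5, skip
  Position 2 ('e'): freq=5, skip
  Position 3 ('c'): freq=2, skip
  Position 4 ('e'): freq=5, skip
  Position 5 ('e'): freq=5, skip
  Position 6 ('a'): unique! => answer = 6

6


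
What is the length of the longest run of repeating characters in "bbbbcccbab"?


Input: "bbbbcccbab"
Scanning for longest run:
  Position 1 ('b'): continues run of 'b', length=2
  Position 2 ('b'): continues run of 'b', length=3
  Position 3 ('b'): continues run of 'b', length=4
  Position 4 ('c'): new char, reset run to 1
  Position 5 ('c'): continues run of 'c', length=2
  Position 6 ('c'): continues run of 'c', length=3
  Position 7 ('b'): new char, reset run to 1
  Position 8 ('a'): new char, reset run to 1
  Position 9 ('b'): new char, reset run to 1
Longest run: 'b' with length 4

4


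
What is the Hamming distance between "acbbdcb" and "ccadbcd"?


Comparing "acbbdcb" and "ccadbcd" position by position:
  Position 0: 'a' vs 'c' => differ
  Position 1: 'c' vs 'c' => same
  Position 2: 'b' vs 'a' => differ
  Position 3: 'b' vs 'd' => differ
  Position 4: 'd' vs 'b' => differ
  Position 5: 'c' vs 'c' => same
  Position 6: 'b' vs 'd' => differ
Total differences (Hamming distance): 5

5


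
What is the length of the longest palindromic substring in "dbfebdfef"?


Input: "dbfebdfef"
Checking substrings for palindromes:
  [6:9] "fef" (len 3) => palindrome
Longest palindromic substring: "fef" with length 3

3


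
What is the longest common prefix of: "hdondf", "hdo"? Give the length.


Words: hdondf, hdo
  Position 0: all 'h' => match
  Position 1: all 'd' => match
  Position 2: all 'o' => match
LCP = "hdo" (length 3)

3


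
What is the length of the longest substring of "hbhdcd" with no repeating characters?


Input: "hbhdcd"
Sliding window (track last position of each char):
  Position 0 ('h'): window [0,0] length 1 -- new best
  Position 1 ('b'): window [0,1] length 2 -- new best
  Position 2 ('h'): repeat (last at 0), move window start to 1
  Position 2 ('h'): window [1,2] length 2
  Position 3 ('d'): window [1,3] length 3 -- new best
  Position 4 ('c'): window [1,4] length 4 -- new best
  Position 5 ('d'): repeat (last at 3), move window start to 4
  Position 5 ('d'): window [4,5] length 2
Longest substring with no repeats: "bhdc" with length 4

4


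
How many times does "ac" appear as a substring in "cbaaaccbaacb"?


Searching for "ac" in "cbaaaccbaacb"
Scanning each position:
  Position 0: "cb" => no
  Position 1: "ba" => no
  Position 2: "aa" => no
  Position 3: "aa" => no
  Position 4: "ac" => MATCH
  Position 5: "cc" => no
  Position 6: "cb" => no
  Position 7: "ba" => no
  Position 8: "aa" => no
  Position 9: "ac" => MATCH
  Position 10: "cb" => no
Total occurrences: 2

2


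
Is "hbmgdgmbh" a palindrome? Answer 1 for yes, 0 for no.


Input: hbmgdgmbh
Reversed: hbmgdgmbh
  Compare pos 0 ('h') with pos 8 ('h'): match
  Compare pos 1 ('b') with pos 7 ('b'): match
  Compare pos 2 ('m') with pos 6 ('m'): match
  Compare pos 3 ('g') with pos 5 ('g'): match
Result: palindrome

1


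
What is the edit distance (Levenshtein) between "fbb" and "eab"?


Computing edit distance: "fbb" -> "eab"
DP table:
           e    a    b
      0    1    2    3
  f   1    1    2    3
  b   2    2    2    2
  b   3    3    3    2
Edit distance = dp[3][3] = 2

2


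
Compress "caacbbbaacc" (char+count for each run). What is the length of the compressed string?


Input: caacbbbaacc
Runs:
  'c' x 1 => "c1"
  'a' x 2 => "a2"
  'c' x 1 => "c1"
  'b' x 3 => "b3"
  'a' x 2 => "a2"
  'c' x 2 => "c2"
Compressed: "c1a2c1b3a2c2"
Compressed length: 12

12


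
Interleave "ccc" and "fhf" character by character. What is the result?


Interleaving "ccc" and "fhf":
  Position 0: 'c' from first, 'f' from second => "cf"
  Position 1: 'c' from first, 'h' from second => "ch"
  Position 2: 'c' from first, 'f' from second => "cf"
Result: cfchcf

cfchcf


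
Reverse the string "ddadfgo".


Input: ddadfgo
Reading characters right to left:
  Position 6: 'o'
  Position 5: 'g'
  Position 4: 'f'
  Position 3: 'd'
  Position 2: 'a'
  Position 1: 'd'
  Position 0: 'd'
Reversed: ogfdadd

ogfdadd


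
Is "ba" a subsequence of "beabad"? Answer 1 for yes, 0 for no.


Check if "ba" is a subsequence of "beabad"
Greedy scan:
  Position 0 ('b'): matches sub[0] = 'b'
  Position 1 ('e'): no match needed
  Position 2 ('a'): matches sub[1] = 'a'
  Position 3 ('b'): no match needed
  Position 4 ('a'): no match needed
  Position 5 ('d'): no match needed
All 2 characters matched => is a subsequence

1


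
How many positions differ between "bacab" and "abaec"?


Comparing "bacab" and "abaec" position by position:
  Position 0: 'b' vs 'a' => DIFFER
  Position 1: 'a' vs 'b' => DIFFER
  Position 2: 'c' vs 'a' => DIFFER
  Position 3: 'a' vs 'e' => DIFFER
  Position 4: 'b' vs 'c' => DIFFER
Positions that differ: 5

5


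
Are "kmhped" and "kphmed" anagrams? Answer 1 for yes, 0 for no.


Strings: "kmhped", "kphmed"
Sorted first:  dehkmp
Sorted second: dehkmp
Sorted forms match => anagrams

1


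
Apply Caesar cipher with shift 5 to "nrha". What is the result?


Caesar cipher: shift "nrha" by 5
  'n' (pos 13) + 5 = pos 18 = 's'
  'r' (pos 17) + 5 = pos 22 = 'w'
  'h' (pos 7) + 5 = pos 12 = 'm'
  'a' (pos 0) + 5 = pos 5 = 'f'
Result: swmf

swmf


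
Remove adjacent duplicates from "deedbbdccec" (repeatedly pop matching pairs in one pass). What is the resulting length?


Input: deedbbdccec
Stack-based adjacent duplicate removal:
  Read 'd': push. Stack: d
  Read 'e': push. Stack: de
  Read 'e': matches stack top 'e' => pop. Stack: d
  Read 'd': matches stack top 'd' => pop. Stack: (empty)
  Read 'b': push. Stack: b
  Read 'b': matches stack top 'b' => pop. Stack: (empty)
  Read 'd': push. Stack: d
  Read 'c': push. Stack: dc
  Read 'c': matches stack top 'c' => pop. Stack: d
  Read 'e': push. Stack: de
  Read 'c': push. Stack: dec
Final stack: "dec" (length 3)

3


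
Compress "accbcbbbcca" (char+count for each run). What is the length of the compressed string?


Input: accbcbbbcca
Runs:
  'a' x 1 => "a1"
  'c' x 2 => "c2"
  'b' x 1 => "b1"
  'c' x 1 => "c1"
  'b' x 3 => "b3"
  'c' x 2 => "c2"
  'a' x 1 => "a1"
Compressed: "a1c2b1c1b3c2a1"
Compressed length: 14

14


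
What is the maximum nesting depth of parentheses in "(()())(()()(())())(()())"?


Input: "(()())(()()(())())(()())"
Tracking depth:
  Position 0 '(': depth becomes 1
  Position 1 '(': depth becomes 2
  Position 2 ')': depth becomes 1
  Position 3 '(': depth becomes 2
  Position 4 ')': depth becomes 1
  Position 5 ')': depth becomes 0
  Position 6 '(': depth becomes 1
  Position 7 '(': depth becomes 2
  Position 8 ')': depth becomes 1
  Position 9 '(': depth becomes 2
  Position 10 ')': depth becomes 1
  Position 11 '(': depth becomes 2
  Position 12 '(': depth becomes 3
  Position 13 ')': depth becomes 2
  Position 14 ')': depth becomes 1
  Position 15 '(': depth becomes 2
  Position 16 ')': depth becomes 1
  Position 17 ')': depth becomes 0
  Position 18 '(': depth becomes 1
  Position 19 '(': depth becomes 2
  Position 20 ')': depth becomes 1
  Position 21 '(': depth becomes 2
  Position 22 ')': depth becomes 1
  Position 23 ')': depth becomes 0
Maximum depth reached: 3

3


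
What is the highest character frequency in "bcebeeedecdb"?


Input: bcebeeedecdb
Character counts:
  'b': 3
  'c': 2
  'd': 2
  'e': 5
Maximum frequency: 5

5


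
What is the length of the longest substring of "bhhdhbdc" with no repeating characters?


Input: "bhhdhbdc"
Sliding window (track last position of each char):
  Position 0 ('b'): window [0,0] length 1 -- new best
  Position 1 ('h'): window [0,1] length 2 -- new best
  Position 2 ('h'): repeat (last at 1), move window start to 2
  Position 2 ('h'): window [2,2] length 1
  Position 3 ('d'): window [2,3] length 2
  Position 4 ('h'): repeat (last at 2), move window start to 3
  Position 4 ('h'): window [3,4] length 2
  Position 5 ('b'): window [3,5] length 3 -- new best
  Position 6 ('d'): repeat (last at 3), move window start to 4
  Position 6 ('d'): window [4,6] length 3
  Position 7 ('c'): window [4,7] length 4 -- new best
Longest substring with no repeats: "hbdc" with length 4

4


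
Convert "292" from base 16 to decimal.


Input: "292" in base 16
Positional expansion:
  Digit '2' (value 2) x 16^2 = 512
  Digit '9' (value 9) x 16^1 = 144
  Digit '2' (value 2) x 16^0 = 2
Sum = 658

658


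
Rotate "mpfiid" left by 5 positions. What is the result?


Input: "mpfiid", rotate left by 5
First 5 characters: "mpfii"
Remaining characters: "d"
Concatenate remaining + first: "d" + "mpfii" = "dmpfii"

dmpfii


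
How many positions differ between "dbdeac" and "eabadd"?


Comparing "dbdeac" and "eabadd" position by position:
  Position 0: 'd' vs 'e' => DIFFER
  Position 1: 'b' vs 'a' => DIFFER
  Position 2: 'd' vs 'b' => DIFFER
  Position 3: 'e' vs 'a' => DIFFER
  Position 4: 'a' vs 'd' => DIFFER
  Position 5: 'c' vs 'd' => DIFFER
Positions that differ: 6

6


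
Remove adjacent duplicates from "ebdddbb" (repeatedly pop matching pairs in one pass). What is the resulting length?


Input: ebdddbb
Stack-based adjacent duplicate removal:
  Read 'e': push. Stack: e
  Read 'b': push. Stack: eb
  Read 'd': push. Stack: ebd
  Read 'd': matches stack top 'd' => pop. Stack: eb
  Read 'd': push. Stack: ebd
  Read 'b': push. Stack: ebdb
  Read 'b': matches stack top 'b' => pop. Stack: ebd
Final stack: "ebd" (length 3)

3


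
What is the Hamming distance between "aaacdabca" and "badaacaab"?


Comparing "aaacdabca" and "badaacaab" position by position:
  Position 0: 'a' vs 'b' => differ
  Position 1: 'a' vs 'a' => same
  Position 2: 'a' vs 'd' => differ
  Position 3: 'c' vs 'a' => differ
  Position 4: 'd' vs 'a' => differ
  Position 5: 'a' vs 'c' => differ
  Position 6: 'b' vs 'a' => differ
  Position 7: 'c' vs 'a' => differ
  Position 8: 'a' vs 'b' => differ
Total differences (Hamming distance): 8

8


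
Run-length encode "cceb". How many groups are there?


Input: cceb
Scanning for consecutive runs:
  Group 1: 'c' x 2 (positions 0-1)
  Group 2: 'e' x 1 (positions 2-2)
  Group 3: 'b' x 1 (positions 3-3)
Total groups: 3

3


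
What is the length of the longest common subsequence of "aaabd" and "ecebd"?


LCS of "aaabd" and "ecebd"
DP table:
           e    c    e    b    d
      0    0    0    0    0    0
  a   0    0    0    0    0    0
  a   0    0    0    0    0    0
  a   0    0    0    0    0    0
  b   0    0    0    0    1    1
  d   0    0    0    0    1    2
LCS length = dp[5][5] = 2

2


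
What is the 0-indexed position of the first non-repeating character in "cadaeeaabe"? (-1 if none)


Input: cadaeeaabe
Character frequencies:
  'a': 4
  'b': 1
  'c': 1
  'd': 1
  'e': 3
Scanning left to right for freq == 1:
  Position 0 ('c'): unique! => answer = 0

0


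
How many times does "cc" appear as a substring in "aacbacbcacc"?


Searching for "cc" in "aacbacbcacc"
Scanning each position:
  Position 0: "aa" => no
  Position 1: "ac" => no
  Position 2: "cb" => no
  Position 3: "ba" => no
  Position 4: "ac" => no
  Position 5: "cb" => no
  Position 6: "bc" => no
  Position 7: "ca" => no
  Position 8: "ac" => no
  Position 9: "cc" => MATCH
Total occurrences: 1

1


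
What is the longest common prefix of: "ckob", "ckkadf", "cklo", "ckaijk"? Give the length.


Words: ckob, ckkadf, cklo, ckaijk
  Position 0: all 'c' => match
  Position 1: all 'k' => match
  Position 2: ('o', 'k', 'l', 'a') => mismatch, stop
LCP = "ck" (length 2)

2


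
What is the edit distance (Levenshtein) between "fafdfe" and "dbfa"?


Computing edit distance: "fafdfe" -> "dbfa"
DP table:
           d    b    f    a
      0    1    2    3    4
  f   1    1    2    2    3
  a   2    2    2    3    2
  f   3    3    3    2    3
  d   4    3    4    3    3
  f   5    4    4    4    4
  e   6    5    5    5    5
Edit distance = dp[6][4] = 5

5
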